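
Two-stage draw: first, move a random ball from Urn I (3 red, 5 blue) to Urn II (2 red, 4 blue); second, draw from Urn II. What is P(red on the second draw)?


P(transfer red) = 3/8; P(transfer blue) = 5/8
If red transferred: Urn II has 3 red of 7, so P(red|red moved) = 3/7
If blue transferred: Urn II has 2 red of 7, so P(red|blue moved) = 2/7
By total probability: P(red) = 3/8*3/7 + 5/8*2/7 = 19/56

19/56


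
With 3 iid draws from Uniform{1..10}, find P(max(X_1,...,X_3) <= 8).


P(max <= 8) = P(all X_i <= 8) = (P(X_1 <= 8))^3
= (8/10)^3 = (4/5)^3 = 64/125

64/125


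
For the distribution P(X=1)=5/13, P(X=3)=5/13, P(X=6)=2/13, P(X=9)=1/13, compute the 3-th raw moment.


E[X^3] = sum(x^3 * P(x))
= 1*5/13 + 27*5/13 + 216*2/13 + 729*1/13
= 1301/13

1301/13


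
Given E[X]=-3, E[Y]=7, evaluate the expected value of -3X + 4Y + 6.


E[-3X + 4Y + 6] = -3*E[X] + 4*E[Y] + 6
= (-3)*(-3) + (4)*(7) + (6)
= 9 + 28 + 6 = 43

43


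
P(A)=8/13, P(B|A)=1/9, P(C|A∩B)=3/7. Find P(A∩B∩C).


P(A∩B∩C) = P(A) * P(B|A) * P(C|A∩B)
= 8/13 * 1/9 * 3/7
= 8/117 * 3/7 = 8/273

8/273


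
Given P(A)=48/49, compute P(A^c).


P(A') = 1 - P(A) = 1 - 48/49 = 1/49

1/49


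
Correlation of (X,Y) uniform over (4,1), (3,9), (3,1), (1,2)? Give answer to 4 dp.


Cov(X,Y) = 0.0625, Var(X) = 1.1875, Var(Y) = 11.1875
rho = Cov/(sqrt(VarX)*sqrt(VarY)) = 0.0171

0.0171


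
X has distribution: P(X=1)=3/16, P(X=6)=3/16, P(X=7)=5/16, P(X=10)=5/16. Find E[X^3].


E[X^3] = sum(g(x)*P(x))
= 1*3/16 + 216*3/16 + 343*5/16 + 1000*5/16
= 3683/8

3683/8


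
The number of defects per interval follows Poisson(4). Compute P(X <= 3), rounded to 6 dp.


P(X<=3) = e^(-4)*4^0/0! + e^(-4)*4^1/1! + e^(-4)*4^2/2! + e^(-4)*4^3/3!
≈ 0.0183156389 + 0.0732625556 + 0.1465251111 + 0.1953668148
= 0.4334701204
≈ 0.433470

0.433470


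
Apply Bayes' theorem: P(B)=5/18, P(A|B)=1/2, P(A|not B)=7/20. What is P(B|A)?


P(A) = P(A|B)P(B) + P(A|B')P(B') = 1/2*5/18 + 7/20*13/18 = 47/120
P(B|A) = P(A|B)P(B)/P(A) = (5/36)/(47/120) = 50/141

50/141


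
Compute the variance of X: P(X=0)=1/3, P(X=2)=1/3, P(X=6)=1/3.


E[X] = 8/3, E[X^2] = 40/3
Var(X) = E[X^2] - (E[X])^2 = 40/3 - (8/3)^2 = 56/9

56/9


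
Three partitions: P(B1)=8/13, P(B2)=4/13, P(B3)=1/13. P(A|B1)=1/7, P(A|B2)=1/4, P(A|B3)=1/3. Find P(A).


P(A) = P(A|B1)P(B1) + P(A|B2)P(B2) + P(A|B3)P(B3)
= 1/7*8/13 + 1/4*4/13 + 1/3*1/13
= 8/91 + 1/13 + 1/39 = 4/21

4/21


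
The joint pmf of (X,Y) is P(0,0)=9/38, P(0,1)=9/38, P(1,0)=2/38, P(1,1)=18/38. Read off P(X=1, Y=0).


Read from table: P(X=1, Y=0) = 2/38 = 1/19

1/19


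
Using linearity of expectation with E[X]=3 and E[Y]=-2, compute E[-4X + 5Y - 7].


E[-4X + 5Y - 7] = -4*E[X] + 5*E[Y] - 7
= (-4)*(3) + (5)*(-2) + (-7)
= -12 - 10 - 7 = -29

-29


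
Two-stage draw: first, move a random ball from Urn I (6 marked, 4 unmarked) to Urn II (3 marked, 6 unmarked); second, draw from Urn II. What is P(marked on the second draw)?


P(transfer marked) = 6/10 = 3/5; P(transfer unmarked) = 2/5
If marked transferred: Urn II has 4 marked of 10, so P(marked|marked moved) = 2/5
If unmarked transferred: Urn II has 3 marked of 10, so P(marked|unmarked moved) = 3/10
By total probability: P(marked) = 3/5*2/5 + 2/5*3/10 = 9/25

9/25


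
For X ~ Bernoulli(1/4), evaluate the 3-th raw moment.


For Bernoulli: X in {0,1}
E[X^3] = 0^3*(1-1/4) + 1^3*1/4 = 1/4

1/4


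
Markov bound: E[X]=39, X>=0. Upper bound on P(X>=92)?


Markov: P(X >= a) <= E[X]/a
P(X >= 92) <= 39/92

39/92


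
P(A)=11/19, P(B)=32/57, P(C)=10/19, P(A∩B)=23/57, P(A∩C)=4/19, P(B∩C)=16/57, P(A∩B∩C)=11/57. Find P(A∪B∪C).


P(A∪B∪C) = P(A)+P(B)+P(C) - P(AB)-P(AC)-P(BC) + P(ABC)
= 11/19+32/57+10/19 - 23/57-4/19-16/57 + 11/57
= 55/57

55/57


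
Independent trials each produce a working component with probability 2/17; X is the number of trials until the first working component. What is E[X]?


For geometric (trials until first success), E[X] = 1/p = 1/(2/17) = 17/2

17/2


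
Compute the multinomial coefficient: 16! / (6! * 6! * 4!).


16! = 20922789888000
Denominator: 6!=720 * 6!=720 * 4!=24
Coefficient = 20922789888000 / 12441600 = 1681680

1681680


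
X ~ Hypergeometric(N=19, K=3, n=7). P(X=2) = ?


P(X=2) = C(3,2)*C(16,5) / C(19,7)
= 3*4368 / 50388
= 13104/50388 = 84/323

84/323


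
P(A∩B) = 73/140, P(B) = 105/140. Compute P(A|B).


P(A|B) = P(A∩B)/P(B) = (73/140)/(105/140) = 73/105

73/105


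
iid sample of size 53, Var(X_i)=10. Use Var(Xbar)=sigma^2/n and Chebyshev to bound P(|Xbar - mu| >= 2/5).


Var(Xbar) = Var(X)/n = 10/53
Chebyshev: P(|Xbar-mu| >= 2/5) <= Var(Xbar)/(2/5)^2 = (10/53)/(4/25) = 125/106
Bound exceeds 1, so trivial bound: 1

1


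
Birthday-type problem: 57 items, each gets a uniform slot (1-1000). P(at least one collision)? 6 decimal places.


P(all different) = prod((1000-i)/1000 for i=0..56) = 0.196531
P(at least one match) = 1 - 0.196531 = 0.803469

0.803469


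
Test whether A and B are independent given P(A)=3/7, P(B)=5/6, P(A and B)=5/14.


P(A)*P(B) = 3/7*5/6 = 5/14
P(A∩B) = 5/14, which equals P(A)P(B), so independent

Yes, A and B are independent


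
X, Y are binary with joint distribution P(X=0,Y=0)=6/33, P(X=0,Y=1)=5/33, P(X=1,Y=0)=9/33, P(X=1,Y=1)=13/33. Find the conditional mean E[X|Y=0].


P(Y=0) = 15/33
E[X|Y=0] = (0*6 + 1*9)/15 = 9/15 = 3/5

3/5


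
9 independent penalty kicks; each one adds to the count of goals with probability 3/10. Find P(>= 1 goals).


P(at least one) = 1 - P(none)
P(none) = (1 - 3/10)^9 = (7/10)^9 = 40353607/1000000000
P(at least one) = 1 - 40353607/1000000000 = 959646393/1000000000

959646393/1000000000


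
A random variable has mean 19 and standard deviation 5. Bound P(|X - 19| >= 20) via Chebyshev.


k = 20/5 = 4
Chebyshev: P(|X-mu| >= k*sigma) <= 1/k^2 = 1/4^2 = 1/16

1/16


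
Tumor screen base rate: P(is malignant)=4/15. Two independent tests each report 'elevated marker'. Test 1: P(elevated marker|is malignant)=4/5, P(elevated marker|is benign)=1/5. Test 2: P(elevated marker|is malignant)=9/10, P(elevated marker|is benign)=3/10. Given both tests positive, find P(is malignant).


After test 1: P(+) = 4/5*4/15 + 1/5*11/15 = 9/25
P(B|+) = (16/75)/(9/25) = 16/27
After test 2 (use post1 as new prior): P(+) = 9/10*16/27 + 3/10*11/27 = 59/90
P(B|+,+) = (8/15)/(59/90) = 48/59

48/59


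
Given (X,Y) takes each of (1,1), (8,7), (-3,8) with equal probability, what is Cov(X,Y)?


E[X]=2, E[Y]=16/3, E[XY]=11
Cov(X,Y) = E[XY] - E[X]E[Y] = 11 - 2*16/3 = 1/3

1/3


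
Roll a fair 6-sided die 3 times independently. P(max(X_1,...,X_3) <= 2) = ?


P(max <= 2) = P(all X_i <= 2) = (P(X_1 <= 2))^3
= (2/6)^3 = (1/3)^3 = 1/27

1/27


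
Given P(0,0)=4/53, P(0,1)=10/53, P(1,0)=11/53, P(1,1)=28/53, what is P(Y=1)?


P(Y=1) = P(0,1)+P(1,1) = 10/53 + 28/53 = 38/53

38/53


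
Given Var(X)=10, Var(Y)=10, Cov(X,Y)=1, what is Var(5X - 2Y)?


Var(5X - 2Y) = 5^2*Var(X) + (-2)^2*Var(Y) + 2*5*(-2)*Cov(X,Y)
= 25*10 + 4*10 - 20*1
= 250 + 40 - 20 = 270

270


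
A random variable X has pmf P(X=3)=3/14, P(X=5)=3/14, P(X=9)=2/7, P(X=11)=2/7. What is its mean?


E[X] = sum(x * P(x))
= 3*3/14 + 5*3/14 + 9*2/7 + 11*2/7
= 52/7

52/7


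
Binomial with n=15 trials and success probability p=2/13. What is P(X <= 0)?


P(X<=0) = P(X=0)
= 4177248169415651/51185893014090757
= 4177248169415651/51185893014090757

4177248169415651/51185893014090757


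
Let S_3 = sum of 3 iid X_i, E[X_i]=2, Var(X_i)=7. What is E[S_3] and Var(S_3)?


E[S_n] = n*mu = 3*2 = 6
Var(S_n) = n*sigma^2 = 3*7 = 21

E[S_3]=6, Var(S_3)=21


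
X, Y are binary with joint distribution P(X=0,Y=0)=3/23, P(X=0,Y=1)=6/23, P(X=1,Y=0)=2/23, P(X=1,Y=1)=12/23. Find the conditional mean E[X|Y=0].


P(Y=0) = 5/23
E[X|Y=0] = (0*3 + 1*2)/5 = 2/5

2/5


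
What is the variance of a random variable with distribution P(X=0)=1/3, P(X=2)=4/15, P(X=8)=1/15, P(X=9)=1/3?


E[X] = 61/15, E[X^2] = 97/3
Var(X) = E[X^2] - (E[X])^2 = 97/3 - (61/15)^2 = 3554/225

3554/225


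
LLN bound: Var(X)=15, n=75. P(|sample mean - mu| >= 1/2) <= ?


Var(Xbar) = Var(X)/n = 15/75
Chebyshev: P(|Xbar-mu| >= 1/2) <= Var(Xbar)/(1/2)^2 = (1/5)/(1/4) = 4/5

4/5


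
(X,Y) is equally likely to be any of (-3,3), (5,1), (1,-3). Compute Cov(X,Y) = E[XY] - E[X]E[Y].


E[X]=1, E[Y]=1/3, E[XY]=-7/3
Cov(X,Y) = E[XY] - E[X]E[Y] = -7/3 - 1*1/3 = -8/3

-8/3


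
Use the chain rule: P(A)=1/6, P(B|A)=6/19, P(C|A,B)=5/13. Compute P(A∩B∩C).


P(A∩B∩C) = P(A) * P(B|A) * P(C|A∩B)
= 1/6 * 6/19 * 5/13
= 1/19 * 5/13 = 5/247

5/247


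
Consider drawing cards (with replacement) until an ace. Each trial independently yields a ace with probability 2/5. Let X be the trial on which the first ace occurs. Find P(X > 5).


P(X > 5) = P(first 5 trials all fail) = (1-p)^5 = (3/5)^5 = 243/3125

243/3125


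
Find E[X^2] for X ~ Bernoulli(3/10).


For Bernoulli: X in {0,1}
E[X^2] = 0^2*(1-3/10) + 1^2*3/10 = 3/10

3/10


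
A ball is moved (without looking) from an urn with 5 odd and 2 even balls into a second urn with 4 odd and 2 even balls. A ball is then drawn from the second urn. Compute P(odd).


P(transfer odd) = 5/7; P(transfer even) = 2/7
If odd transferred: Urn II has 5 odd of 7, so P(odd|odd moved) = 5/7
If even transferred: Urn II has 4 odd of 7, so P(odd|even moved) = 4/7
By total probability: P(odd) = 5/7*5/7 + 2/7*4/7 = 33/49

33/49


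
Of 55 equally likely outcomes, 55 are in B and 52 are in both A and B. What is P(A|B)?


P(A|B) = P(A∩B)/P(B) = (52/55)/(55/55) = 52/55

52/55


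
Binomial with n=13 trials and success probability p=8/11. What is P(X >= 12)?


P(X>=12) = P(X=12) + P(X=13)
= 2680059592704/34522712143931 + 549755813888/34522712143931
= 3229815406592/34522712143931

3229815406592/34522712143931


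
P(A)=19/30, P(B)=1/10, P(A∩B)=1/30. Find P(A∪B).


P(A∪B) = P(A) + P(B) - P(A∩B)
= 19/30 + 1/10 - 1/30 = 7/10

7/10


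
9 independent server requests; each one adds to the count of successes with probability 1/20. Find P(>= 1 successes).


P(at least one) = 1 - P(none)
P(none) = (1 - 1/20)^9 = (19/20)^9 = 322687697779/512000000000
P(at least one) = 1 - 322687697779/512000000000 = 189312302221/512000000000

189312302221/512000000000


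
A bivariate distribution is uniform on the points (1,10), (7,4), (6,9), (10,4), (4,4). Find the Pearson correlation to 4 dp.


Cov(X,Y) = -5.1200, Var(X) = 9.0400, Var(Y) = 7.3600
rho = Cov/(sqrt(VarX)*sqrt(VarY)) = -0.6277

-0.6277


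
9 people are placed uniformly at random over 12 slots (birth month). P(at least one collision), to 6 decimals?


P(all different) = prod((12-i)/12 for i=0..8) = 0.015472
P(at least one match) = 1 - 0.015472 = 0.984528

0.984528


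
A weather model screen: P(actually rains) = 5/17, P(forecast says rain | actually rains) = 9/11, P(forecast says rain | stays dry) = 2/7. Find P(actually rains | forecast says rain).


P(A) = P(A|B)P(B) + P(A|B')P(B') = 9/11*5/17 + 2/7*12/17 = 579/1309
P(B|A) = P(A|B)P(B)/P(A) = (45/187)/(579/1309) = 105/193

105/193


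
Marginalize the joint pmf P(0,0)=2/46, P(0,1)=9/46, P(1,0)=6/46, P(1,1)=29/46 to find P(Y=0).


P(Y=0) = P(0,0)+P(1,0) = 2/46 + 6/46 = 8/46 = 4/23

4/23


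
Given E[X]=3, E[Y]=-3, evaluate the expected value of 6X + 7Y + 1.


E[6X + 7Y + 1] = 6*E[X] + 7*E[Y] + 1
= (6)*(3) + (7)*(-3) + (1)
= 18 - 21 + 1 = -2

-2


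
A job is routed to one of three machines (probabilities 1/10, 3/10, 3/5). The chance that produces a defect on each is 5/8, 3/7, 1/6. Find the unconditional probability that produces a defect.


P(A) = P(A|B1)P(B1) + P(A|B2)P(B2) + P(A|B3)P(B3)
= 5/8*1/10 + 3/7*3/10 + 1/6*3/5
= 1/16 + 9/70 + 1/10 = 163/560

163/560


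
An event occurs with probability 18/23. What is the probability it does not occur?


P(A') = 1 - P(A) = 1 - 18/23 = 5/23

5/23


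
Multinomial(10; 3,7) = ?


10! = 3628800
Denominator: 3!=6 * 7!=5040
Coefficient = 3628800 / 30240 = 120

120


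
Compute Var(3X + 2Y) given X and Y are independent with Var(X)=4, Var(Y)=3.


Independence => Cov(X,Y)=0
Var(3X + 2Y) = 3^2*Var(X) + 2^2*Var(Y)
= 9*4 + 4*3 = 48

48


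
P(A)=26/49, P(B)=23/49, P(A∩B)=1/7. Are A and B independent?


P(A)*P(B) = 26/49*23/49 = 598/2401
P(A∩B) = 1/7 != 598/2401, so not independent

No, A and B are not independent


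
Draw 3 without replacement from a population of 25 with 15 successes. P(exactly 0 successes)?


P(X=0) = C(15,0)*C(10,3) / C(25,3)
= 1*120 / 2300
= 120/2300 = 6/115

6/115


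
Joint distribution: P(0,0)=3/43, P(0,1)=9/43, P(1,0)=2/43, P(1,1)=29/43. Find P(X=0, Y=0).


Read from table: P(X=0, Y=0) = 3/43

3/43


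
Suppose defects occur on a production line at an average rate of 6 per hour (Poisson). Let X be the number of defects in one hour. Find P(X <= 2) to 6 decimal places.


P(X<=2) = e^(-6)*6^0/0! + e^(-6)*6^1/1! + e^(-6)*6^2/2!
≈ 0.0024787522 + 0.0148725131 + 0.0446175392
= 0.0619688045
≈ 0.061969

0.061969


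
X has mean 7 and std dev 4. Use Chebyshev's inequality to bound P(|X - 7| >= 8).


k = 8/4 = 2
Chebyshev: P(|X-mu| >= k*sigma) <= 1/k^2 = 1/2^2 = 1/4

1/4


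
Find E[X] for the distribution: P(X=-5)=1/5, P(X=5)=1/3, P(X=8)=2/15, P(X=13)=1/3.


E[X] = sum(x * P(x))
= -5*1/5 + 5*1/3 + 8*2/15 + 13*1/3
= 91/15

91/15


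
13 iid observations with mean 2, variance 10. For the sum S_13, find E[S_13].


E[S_n] = n*E[X_1] = 13*2 = 26

26


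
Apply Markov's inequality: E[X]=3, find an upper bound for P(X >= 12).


Markov: P(X >= a) <= E[X]/a
P(X >= 12) <= 3/12 = 1/4

1/4


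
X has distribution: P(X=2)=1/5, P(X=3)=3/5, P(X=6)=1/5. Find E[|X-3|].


E[|X-3|] = sum(g(x)*P(x))
= 1*1/5 + 0*3/5 + 3*1/5
= 4/5

4/5


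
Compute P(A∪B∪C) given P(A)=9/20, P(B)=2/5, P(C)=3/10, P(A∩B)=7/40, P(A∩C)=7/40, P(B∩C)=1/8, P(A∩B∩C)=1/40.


P(A∪B∪C) = P(A)+P(B)+P(C) - P(AB)-P(AC)-P(BC) + P(ABC)
= 9/20+2/5+3/10 - 7/40-7/40-1/8 + 1/40
= 7/10

7/10


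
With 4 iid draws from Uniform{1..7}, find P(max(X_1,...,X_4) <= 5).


P(max <= 5) = P(all X_i <= 5) = (P(X_1 <= 5))^4
= (5/7)^4 = 625/2401

625/2401


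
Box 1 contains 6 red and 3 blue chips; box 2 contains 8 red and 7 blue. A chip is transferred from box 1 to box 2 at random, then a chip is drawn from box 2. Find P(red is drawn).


P(transfer red) = 6/9 = 2/3; P(transfer blue) = 1/3
If red transferred: Urn II has 9 red of 16, so P(red|red moved) = 9/16
If blue transferred: Urn II has 8 red of 16, so P(red|blue moved) = 1/2
By total probability: P(red) = 2/3*9/16 + 1/3*1/2 = 13/24

13/24


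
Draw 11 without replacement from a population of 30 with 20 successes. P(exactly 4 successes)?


P(X=4) = C(20,4)*C(10,7) / C(30,11)
= 4845*120 / 54627300
= 581400/54627300 = 646/60697

646/60697


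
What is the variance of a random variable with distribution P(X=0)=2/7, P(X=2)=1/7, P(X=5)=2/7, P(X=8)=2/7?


E[X] = 4, E[X^2] = 26
Var(X) = E[X^2] - (E[X])^2 = 26 - (4)^2 = 10

10


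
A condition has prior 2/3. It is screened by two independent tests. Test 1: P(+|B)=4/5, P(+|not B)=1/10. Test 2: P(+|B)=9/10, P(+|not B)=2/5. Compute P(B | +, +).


After test 1: P(+) = 4/5*2/3 + 1/10*1/3 = 17/30
P(B|+) = (8/15)/(17/30) = 16/17
After test 2 (use post1 as new prior): P(+) = 9/10*16/17 + 2/5*1/17 = 74/85
P(B|+,+) = (72/85)/(74/85) = 36/37

36/37


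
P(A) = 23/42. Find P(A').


P(A') = 1 - P(A) = 1 - 23/42 = 19/42

19/42


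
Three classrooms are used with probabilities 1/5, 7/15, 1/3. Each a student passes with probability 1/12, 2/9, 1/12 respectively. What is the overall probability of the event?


P(A) = P(A|B1)P(B1) + P(A|B2)P(B2) + P(A|B3)P(B3)
= 1/12*1/5 + 2/9*7/15 + 1/12*1/3
= 1/60 + 14/135 + 1/36 = 4/27

4/27


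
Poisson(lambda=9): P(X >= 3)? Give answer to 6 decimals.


P(X>=3) = 1 - P(X<=2) = 1 - (e^(-9)*9^0/0! + e^(-9)*9^1/1! + e^(-9)*9^2/2!)
≈ 1 - (0.0001234098 + 0.0011106882 + 0.0049980971)
= 1 - 0.0062321951 = 0.9937678049
≈ 0.993768

0.993768


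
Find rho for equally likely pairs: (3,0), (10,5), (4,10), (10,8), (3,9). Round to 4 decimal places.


Cov(X,Y) = 1.0000, Var(X) = 10.8000, Var(Y) = 13.0400
rho = Cov/(sqrt(VarX)*sqrt(VarY)) = 0.0843

0.0843


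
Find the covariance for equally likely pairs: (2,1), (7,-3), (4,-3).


E[X]=13/3, E[Y]=-5/3, E[XY]=-31/3
Cov(X,Y) = E[XY] - E[X]E[Y] = -31/3 - 13/3*-5/3 = -28/9

-28/9


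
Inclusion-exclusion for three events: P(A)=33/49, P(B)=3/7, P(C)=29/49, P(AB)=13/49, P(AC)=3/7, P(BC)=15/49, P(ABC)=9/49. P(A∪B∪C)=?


P(A∪B∪C) = P(A)+P(B)+P(C) - P(AB)-P(AC)-P(BC) + P(ABC)
= 33/49+3/7+29/49 - 13/49-3/7-15/49 + 9/49
= 43/49

43/49


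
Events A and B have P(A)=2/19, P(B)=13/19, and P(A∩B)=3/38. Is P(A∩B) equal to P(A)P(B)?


P(A)*P(B) = 2/19*13/19 = 26/361
P(A∩B) = 3/38 != 26/361, so not independent

No, A and B are not independent


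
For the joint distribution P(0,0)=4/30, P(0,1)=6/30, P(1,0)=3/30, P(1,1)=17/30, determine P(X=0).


P(X=0) = P(0,0)+P(0,1) = 4/30 + 6/30 = 10/30 = 1/3

1/3


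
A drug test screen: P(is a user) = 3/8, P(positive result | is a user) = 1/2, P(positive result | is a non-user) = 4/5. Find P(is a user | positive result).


P(A) = P(A|B)P(B) + P(A|B')P(B') = 1/2*3/8 + 4/5*5/8 = 11/16
P(B|A) = P(A|B)P(B)/P(A) = (3/16)/(11/16) = 3/11

3/11


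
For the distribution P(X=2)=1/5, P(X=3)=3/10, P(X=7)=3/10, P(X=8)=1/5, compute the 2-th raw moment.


E[X^2] = sum(x^2 * P(x))
= 4*1/5 + 9*3/10 + 49*3/10 + 64*1/5
= 31

31


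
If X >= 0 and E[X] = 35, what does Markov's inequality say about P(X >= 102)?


Markov: P(X >= a) <= E[X]/a
P(X >= 102) <= 35/102

35/102


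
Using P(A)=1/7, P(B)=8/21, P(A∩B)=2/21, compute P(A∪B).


P(A∪B) = P(A) + P(B) - P(A∩B)
= 1/7 + 8/21 - 2/21 = 3/7

3/7


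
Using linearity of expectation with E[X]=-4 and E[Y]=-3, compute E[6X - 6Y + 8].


E[6X - 6Y + 8] = 6*E[X] - 6*E[Y] + 8
= (6)*(-4) + (-6)*(-3) + (8)
= -24 + 18 + 8 = 2

2


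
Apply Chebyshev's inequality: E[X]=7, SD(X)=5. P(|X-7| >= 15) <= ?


k = 15/5 = 3
Chebyshev: P(|X-mu| >= k*sigma) <= 1/k^2 = 1/3^2 = 1/9

1/9


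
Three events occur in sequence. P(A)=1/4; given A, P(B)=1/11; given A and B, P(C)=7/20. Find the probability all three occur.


P(A∩B∩C) = P(A) * P(B|A) * P(C|A∩B)
= 1/4 * 1/11 * 7/20
= 1/44 * 7/20 = 7/880

7/880


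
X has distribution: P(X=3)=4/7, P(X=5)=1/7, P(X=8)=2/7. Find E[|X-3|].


E[|X-3|] = sum(g(x)*P(x))
= 0*4/7 + 2*1/7 + 5*2/7
= 12/7

12/7


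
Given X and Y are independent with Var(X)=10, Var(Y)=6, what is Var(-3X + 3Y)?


Independence => Cov(X,Y)=0
Var(-3X + 3Y) = (-3)^2*Var(X) + 3^2*Var(Y)
= 9*10 + 9*6 = 144

144


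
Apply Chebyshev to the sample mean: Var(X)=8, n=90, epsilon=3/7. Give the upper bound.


Var(Xbar) = Var(X)/n = 8/90
Chebyshev: P(|Xbar-mu| >= 3/7) <= Var(Xbar)/(3/7)^2 = (4/45)/(9/49) = 196/405

196/405


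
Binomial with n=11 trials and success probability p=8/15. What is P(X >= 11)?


P(X>=11) = P(X=11)
= 8589934592/8649755859375
= 8589934592/8649755859375

8589934592/8649755859375


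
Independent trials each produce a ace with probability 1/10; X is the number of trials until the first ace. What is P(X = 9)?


P(X=9) = (1-p)^8 * p = (9/10)^8 * 1/10
= 43046721/100000000 * 1/10 = 43046721/1000000000

43046721/1000000000


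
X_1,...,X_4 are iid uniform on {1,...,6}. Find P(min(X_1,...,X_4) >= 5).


P(min >= 5) = P(all X_i >= 5) = (P(X_1 >= 5))^4
= (2/6)^4 = (1/3)^4 = 1/81

1/81


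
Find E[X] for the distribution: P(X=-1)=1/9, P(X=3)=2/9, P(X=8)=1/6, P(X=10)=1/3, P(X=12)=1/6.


E[X] = sum(x * P(x))
= -1*1/9 + 3*2/9 + 8*1/6 + 10*1/3 + 12*1/6
= 65/9

65/9


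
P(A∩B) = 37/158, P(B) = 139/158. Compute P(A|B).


P(A|B) = P(A∩B)/P(B) = (37/158)/(139/158) = 37/139

37/139


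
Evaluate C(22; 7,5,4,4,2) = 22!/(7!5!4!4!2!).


22! = 1124000727777607680000
Denominator: 7!=5040 * 5!=120 * 4!=24 * 4!=24 * 2!=2
Coefficient = 1124000727777607680000 / 696729600 = 1613252440800

1613252440800


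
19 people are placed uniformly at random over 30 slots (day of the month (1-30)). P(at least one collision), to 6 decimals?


P(all different) = prod((30-i)/30 for i=0..18) = 0.000572
P(at least one match) = 1 - 0.000572 = 0.999428

0.999428


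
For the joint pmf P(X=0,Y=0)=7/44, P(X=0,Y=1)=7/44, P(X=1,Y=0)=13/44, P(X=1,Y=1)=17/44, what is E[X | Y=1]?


P(Y=1) = 24/44
E[X|Y=1] = (0*7 + 1*17)/24 = 17/24

17/24


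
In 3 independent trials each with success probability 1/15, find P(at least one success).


P(at least one) = 1 - P(none)
P(none) = (1 - 1/15)^3 = (14/15)^3 = 2744/3375
P(at least one) = 1 - 2744/3375 = 631/3375

631/3375


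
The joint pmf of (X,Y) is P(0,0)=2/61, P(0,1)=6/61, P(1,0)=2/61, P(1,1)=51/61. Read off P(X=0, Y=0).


Read from table: P(X=0, Y=0) = 2/61

2/61


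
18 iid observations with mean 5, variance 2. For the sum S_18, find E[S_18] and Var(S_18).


E[S_n] = n*mu = 18*5 = 90
Var(S_n) = n*sigma^2 = 18*2 = 36

E[S_18]=90, Var(S_18)=36


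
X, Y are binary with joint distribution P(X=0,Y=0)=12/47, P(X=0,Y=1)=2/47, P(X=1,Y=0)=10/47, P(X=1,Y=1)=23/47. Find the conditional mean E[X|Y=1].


P(Y=1) = 25/47
E[X|Y=1] = (0*2 + 1*23)/25 = 23/25

23/25


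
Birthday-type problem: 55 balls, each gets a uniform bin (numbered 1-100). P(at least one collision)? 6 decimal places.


P(all different) = prod((100-i)/100 for i=0..54) = 0.000000
P(at least one match) = 1 - 0.000000 = 1.000000

1.000000


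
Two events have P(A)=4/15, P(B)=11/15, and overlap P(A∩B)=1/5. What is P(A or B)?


P(A∪B) = P(A) + P(B) - P(A∩B)
= 4/15 + 11/15 - 1/5 = 4/5

4/5


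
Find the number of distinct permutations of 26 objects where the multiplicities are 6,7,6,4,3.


26! = 403291461126605635584000000
Denominator: 6!=720 * 7!=5040 * 6!=720 * 4!=24 * 3!=6
Coefficient = 403291461126605635584000000 / 376233984000 = 1071916621776000

1071916621776000


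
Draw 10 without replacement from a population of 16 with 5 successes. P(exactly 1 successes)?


P(X=1) = C(5,1)*C(11,9) / C(16,10)
= 5*55 / 8008
= 275/8008 = 25/728

25/728


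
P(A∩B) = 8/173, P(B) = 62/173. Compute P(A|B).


P(A|B) = P(A∩B)/P(B) = (8/173)/(62/173) = 8/62 = 4/31

4/31


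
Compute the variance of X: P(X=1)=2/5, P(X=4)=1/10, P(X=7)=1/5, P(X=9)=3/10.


E[X] = 49/10, E[X^2] = 361/10
Var(X) = E[X^2] - (E[X])^2 = 361/10 - (49/10)^2 = 1209/100

1209/100


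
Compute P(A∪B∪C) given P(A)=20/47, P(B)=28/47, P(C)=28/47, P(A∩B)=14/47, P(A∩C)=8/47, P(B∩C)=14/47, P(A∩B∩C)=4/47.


P(A∪B∪C) = P(A)+P(B)+P(C) - P(AB)-P(AC)-P(BC) + P(ABC)
= 20/47+28/47+28/47 - 14/47-8/47-14/47 + 4/47
= 44/47

44/47


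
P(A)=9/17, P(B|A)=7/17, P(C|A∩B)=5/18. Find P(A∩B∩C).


P(A∩B∩C) = P(A) * P(B|A) * P(C|A∩B)
= 9/17 * 7/17 * 5/18
= 63/289 * 5/18 = 35/578

35/578


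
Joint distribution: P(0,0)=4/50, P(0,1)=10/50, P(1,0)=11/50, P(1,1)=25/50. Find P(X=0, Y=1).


Read from table: P(X=0, Y=1) = 10/50 = 1/5

1/5


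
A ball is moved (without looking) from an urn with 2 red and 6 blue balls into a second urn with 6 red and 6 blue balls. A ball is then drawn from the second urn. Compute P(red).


P(transfer red) = 2/8 = 1/4; P(transfer blue) = 3/4
If red transferred: Urn II has 7 red of 13, so P(red|red moved) = 7/13
If blue transferred: Urn II has 6 red of 13, so P(red|blue moved) = 6/13
By total probability: P(red) = 1/4*7/13 + 3/4*6/13 = 25/52

25/52


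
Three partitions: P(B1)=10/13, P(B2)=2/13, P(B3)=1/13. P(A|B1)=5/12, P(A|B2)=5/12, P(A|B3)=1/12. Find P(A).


P(A) = P(A|B1)P(B1) + P(A|B2)P(B2) + P(A|B3)P(B3)
= 5/12*10/13 + 5/12*2/13 + 1/12*1/13
= 25/78 + 5/78 + 1/156 = 61/156

61/156


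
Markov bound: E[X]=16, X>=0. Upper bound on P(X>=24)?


Markov: P(X >= a) <= E[X]/a
P(X >= 24) <= 16/24 = 2/3

2/3


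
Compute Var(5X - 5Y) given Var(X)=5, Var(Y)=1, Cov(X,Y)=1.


Var(5X - 5Y) = 5^2*Var(X) + (-5)^2*Var(Y) + 2*5*(-5)*Cov(X,Y)
= 25*5 + 25*1 - 50*1
= 125 + 25 - 50 = 100

100


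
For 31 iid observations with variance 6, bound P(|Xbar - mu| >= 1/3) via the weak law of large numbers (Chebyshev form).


Var(Xbar) = Var(X)/n = 6/31
Chebyshev: P(|Xbar-mu| >= 1/3) <= Var(Xbar)/(1/3)^2 = (6/31)/(1/9) = 54/31
Bound exceeds 1, so trivial bound: 1

1


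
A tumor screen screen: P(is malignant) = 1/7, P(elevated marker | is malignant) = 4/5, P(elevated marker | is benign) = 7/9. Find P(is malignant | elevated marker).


P(A) = P(A|B)P(B) + P(A|B')P(B') = 4/5*1/7 + 7/9*6/7 = 82/105
P(B|A) = P(A|B)P(B)/P(A) = (4/35)/(82/105) = 6/41

6/41


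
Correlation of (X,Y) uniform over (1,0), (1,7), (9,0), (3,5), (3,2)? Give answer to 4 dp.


Cov(X,Y) = -3.9200, Var(X) = 8.6400, Var(Y) = 7.7600
rho = Cov/(sqrt(VarX)*sqrt(VarY)) = -0.4787

-0.4787


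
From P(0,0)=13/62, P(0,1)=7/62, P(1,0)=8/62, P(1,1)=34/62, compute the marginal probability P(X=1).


P(X=1) = P(1,0)+P(1,1) = 8/62 + 34/62 = 42/62 = 21/31

21/31


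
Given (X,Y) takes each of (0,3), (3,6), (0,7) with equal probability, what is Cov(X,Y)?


E[X]=1, E[Y]=16/3, E[XY]=6
Cov(X,Y) = E[XY] - E[X]E[Y] = 6 - 1*16/3 = 2/3

2/3


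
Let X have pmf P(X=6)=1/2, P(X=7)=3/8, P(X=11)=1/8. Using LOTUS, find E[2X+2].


E[2X+2] = sum(g(x)*P(x))
= 14*1/2 + 16*3/8 + 24*1/8
= 16

16


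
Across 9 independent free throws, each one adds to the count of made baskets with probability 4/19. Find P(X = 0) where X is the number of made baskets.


P(X=0) = C(9,0) * p^0 * (1-p)^9
= 1 * 1 * 38443359375/322687697779
= 38443359375/322687697779

38443359375/322687697779


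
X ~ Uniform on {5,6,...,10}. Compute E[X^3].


E[X^3] = (1/6) * sum(x^3 for x=5..10)
= 2925/6 = 975/2

975/2


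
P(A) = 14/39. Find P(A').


P(A') = 1 - P(A) = 1 - 14/39 = 25/39

25/39


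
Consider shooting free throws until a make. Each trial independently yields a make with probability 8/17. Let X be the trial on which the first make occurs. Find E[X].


For geometric (trials until first success), E[X] = 1/p = 1/(8/17) = 17/8

17/8


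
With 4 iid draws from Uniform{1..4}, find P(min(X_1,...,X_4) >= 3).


P(min >= 3) = P(all X_i >= 3) = (P(X_1 >= 3))^4
= (2/4)^4 = (1/2)^4 = 1/16

1/16


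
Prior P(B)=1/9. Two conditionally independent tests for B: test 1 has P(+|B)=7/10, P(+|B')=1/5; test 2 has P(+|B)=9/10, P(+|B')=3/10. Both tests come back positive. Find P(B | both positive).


After test 1: P(+) = 7/10*1/9 + 1/5*8/9 = 23/90
P(B|+) = (7/90)/(23/90) = 7/23
After test 2 (use post1 as new prior): P(+) = 9/10*7/23 + 3/10*16/23 = 111/230
P(B|+,+) = (63/230)/(111/230) = 21/37

21/37


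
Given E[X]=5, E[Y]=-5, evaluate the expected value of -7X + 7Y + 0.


E[-7X + 7Y + 0] = -7*E[X] + 7*E[Y] + 0
= (-7)*(5) + (7)*(-5) + (0)
= -35 - 35 + 0 = -70

-70


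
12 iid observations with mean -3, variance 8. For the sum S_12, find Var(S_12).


By independence, Var(S_n) = n*Var(X_1) = 12*8 = 96

96


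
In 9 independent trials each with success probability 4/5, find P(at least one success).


P(at least one) = 1 - P(none)
P(none) = (1 - 4/5)^9 = (1/5)^9 = 1/1953125
P(at least one) = 1 - 1/1953125 = 1953124/1953125

1953124/1953125


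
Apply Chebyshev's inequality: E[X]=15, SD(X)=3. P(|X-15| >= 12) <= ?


k = 12/3 = 4
Chebyshev: P(|X-mu| >= k*sigma) <= 1/k^2 = 1/4^2 = 1/16

1/16


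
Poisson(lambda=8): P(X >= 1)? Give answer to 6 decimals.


P(X>=1) = 1 - P(X<=0) = 1 - (e^(-8)*8^0/0!)
≈ 1 - 0.0003354626 = 0.9996645374
≈ 0.999665

0.999665


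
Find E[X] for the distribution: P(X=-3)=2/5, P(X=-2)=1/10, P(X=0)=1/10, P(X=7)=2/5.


E[X] = sum(x * P(x))
= -3*2/5 - 2*1/10 + 0*1/10 + 7*2/5
= 7/5

7/5


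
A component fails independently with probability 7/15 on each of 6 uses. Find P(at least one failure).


P(at least one) = 1 - P(none)
P(none) = (1 - 7/15)^6 = (8/15)^6 = 262144/11390625
P(at least one) = 1 - 262144/11390625 = 11128481/11390625

11128481/11390625


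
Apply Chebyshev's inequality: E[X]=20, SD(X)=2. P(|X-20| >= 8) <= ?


k = 8/2 = 4
Chebyshev: P(|X-mu| >= k*sigma) <= 1/k^2 = 1/4^2 = 1/16

1/16


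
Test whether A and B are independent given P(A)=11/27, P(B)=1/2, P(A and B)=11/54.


P(A)*P(B) = 11/27*1/2 = 11/54
P(A∩B) = 11/54, which equals P(A)P(B), so independent

Yes, A and B are independent


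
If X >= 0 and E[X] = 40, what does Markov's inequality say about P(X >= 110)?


Markov: P(X >= a) <= E[X]/a
P(X >= 110) <= 40/110 = 4/11

4/11


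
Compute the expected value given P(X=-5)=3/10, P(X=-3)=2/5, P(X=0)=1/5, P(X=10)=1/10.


E[X] = sum(x * P(x))
= -5*3/10 - 3*2/5 + 0*1/5 + 10*1/10
= -17/10

-17/10


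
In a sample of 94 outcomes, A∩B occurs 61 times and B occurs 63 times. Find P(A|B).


P(A|B) = P(A∩B)/P(B) = (61/94)/(63/94) = 61/63

61/63


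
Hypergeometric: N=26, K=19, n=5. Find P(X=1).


P(X=1) = C(19,1)*C(7,4) / C(26,5)
= 19*35 / 65780
= 665/65780 = 133/13156

133/13156


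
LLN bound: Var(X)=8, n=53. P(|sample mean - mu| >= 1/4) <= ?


Var(Xbar) = Var(X)/n = 8/53
Chebyshev: P(|Xbar-mu| >= 1/4) <= Var(Xbar)/(1/4)^2 = (8/53)/(1/16) = 128/53
Bound exceeds 1, so trivial bound: 1

1


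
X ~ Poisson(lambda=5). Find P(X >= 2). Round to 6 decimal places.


P(X>=2) = 1 - P(X<=1) = 1 - (e^(-5)*5^0/0! + e^(-5)*5^1/1!)
≈ 1 - (0.0067379470 + 0.0336897350)
= 1 - 0.0404276820 = 0.9595723180
≈ 0.959572

0.959572


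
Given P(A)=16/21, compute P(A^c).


P(A') = 1 - P(A) = 1 - 16/21 = 5/21

5/21


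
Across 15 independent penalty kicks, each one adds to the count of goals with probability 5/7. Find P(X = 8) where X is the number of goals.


P(X=8) = C(15,8) * p^8 * (1-p)^7
= 6435 * 390625/5764801 * 128/823543
= 321750000000/4747561509943

321750000000/4747561509943


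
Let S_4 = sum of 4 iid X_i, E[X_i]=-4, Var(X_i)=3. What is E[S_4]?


E[S_n] = n*E[X_1] = 4*-4 = -16

-16


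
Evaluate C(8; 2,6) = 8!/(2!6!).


8! = 40320
Denominator: 2!=2 * 6!=720
Coefficient = 40320 / 1440 = 28

28


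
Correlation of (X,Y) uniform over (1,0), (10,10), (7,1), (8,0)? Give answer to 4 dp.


Cov(X,Y) = 8.8750, Var(X) = 11.2500, Var(Y) = 17.6875
rho = Cov/(sqrt(VarX)*sqrt(VarY)) = 0.6292

0.6292


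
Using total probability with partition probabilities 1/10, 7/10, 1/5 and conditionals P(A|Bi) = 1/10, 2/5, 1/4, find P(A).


P(A) = P(A|B1)P(B1) + P(A|B2)P(B2) + P(A|B3)P(B3)
= 1/10*1/10 + 2/5*7/10 + 1/4*1/5
= 1/100 + 7/25 + 1/20 = 17/50

17/50


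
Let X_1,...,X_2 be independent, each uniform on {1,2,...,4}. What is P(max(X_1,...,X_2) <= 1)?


P(max <= 1) = P(all X_i <= 1) = (P(X_1 <= 1))^2
= (1/4)^2 = 1/16

1/16


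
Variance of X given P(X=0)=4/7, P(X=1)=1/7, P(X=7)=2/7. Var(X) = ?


E[X] = 15/7, E[X^2] = 99/7
Var(X) = E[X^2] - (E[X])^2 = 99/7 - (15/7)^2 = 468/49

468/49


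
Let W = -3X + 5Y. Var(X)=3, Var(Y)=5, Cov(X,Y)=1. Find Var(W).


Var(-3X + 5Y) = (-3)^2*Var(X) + 5^2*Var(Y) + 2*(-3)*5*Cov(X,Y)
= 9*3 + 25*5 - 30*1
= 27 + 125 - 30 = 122

122


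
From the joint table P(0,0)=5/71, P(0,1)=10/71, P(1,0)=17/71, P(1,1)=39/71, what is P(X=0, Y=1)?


Read from table: P(X=0, Y=1) = 10/71

10/71


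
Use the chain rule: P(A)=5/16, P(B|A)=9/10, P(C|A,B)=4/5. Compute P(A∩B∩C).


P(A∩B∩C) = P(A) * P(B|A) * P(C|A∩B)
= 5/16 * 9/10 * 4/5
= 9/32 * 4/5 = 9/40

9/40


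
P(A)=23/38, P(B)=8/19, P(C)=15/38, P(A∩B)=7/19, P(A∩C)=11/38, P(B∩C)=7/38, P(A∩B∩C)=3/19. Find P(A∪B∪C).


P(A∪B∪C) = P(A)+P(B)+P(C) - P(AB)-P(AC)-P(BC) + P(ABC)
= 23/38+8/19+15/38 - 7/19-11/38-7/38 + 3/19
= 14/19

14/19


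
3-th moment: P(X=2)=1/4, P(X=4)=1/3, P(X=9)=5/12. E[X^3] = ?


E[X^3] = sum(x^3 * P(x))
= 8*1/4 + 64*1/3 + 729*5/12
= 3925/12

3925/12


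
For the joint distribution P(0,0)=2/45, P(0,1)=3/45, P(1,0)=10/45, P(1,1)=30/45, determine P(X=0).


P(X=0) = P(0,0)+P(0,1) = 2/45 + 3/45 = 5/45 = 1/9

1/9


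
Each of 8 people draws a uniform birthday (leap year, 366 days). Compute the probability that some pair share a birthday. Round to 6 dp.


P(all different) = prod((366-i)/366 for i=0..7) = 0.925861
P(at least one match) = 1 - 0.925861 = 0.074139

0.074139


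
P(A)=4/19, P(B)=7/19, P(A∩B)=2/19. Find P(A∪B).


P(A∪B) = P(A) + P(B) - P(A∩B)
= 4/19 + 7/19 - 2/19 = 9/19

9/19


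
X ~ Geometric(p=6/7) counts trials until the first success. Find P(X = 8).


P(X=8) = (1-p)^7 * p = (1/7)^7 * 6/7
= 1/823543 * 6/7 = 6/5764801

6/5764801


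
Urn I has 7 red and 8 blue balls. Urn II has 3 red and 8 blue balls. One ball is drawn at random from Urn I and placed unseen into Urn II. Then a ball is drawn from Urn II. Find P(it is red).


P(transfer red) = 7/15; P(transfer blue) = 8/15
If red transferred: Urn II has 4 red of 12, so P(red|red moved) = 1/3
If blue transferred: Urn II has 3 red of 12, so P(red|blue moved) = 1/4
By total probability: P(red) = 7/15*1/3 + 8/15*1/4 = 13/45

13/45


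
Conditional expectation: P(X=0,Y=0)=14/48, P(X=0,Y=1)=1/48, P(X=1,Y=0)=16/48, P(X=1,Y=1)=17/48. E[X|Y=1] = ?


P(Y=1) = 18/48
E[X|Y=1] = (0*1 + 1*17)/18 = 17/18

17/18


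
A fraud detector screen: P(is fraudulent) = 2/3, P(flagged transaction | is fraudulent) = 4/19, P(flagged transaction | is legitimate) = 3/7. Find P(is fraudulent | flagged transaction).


P(A) = P(A|B)P(B) + P(A|B')P(B') = 4/19*2/3 + 3/7*1/3 = 113/399
P(B|A) = P(A|B)P(B)/P(A) = (8/57)/(113/399) = 56/113

56/113


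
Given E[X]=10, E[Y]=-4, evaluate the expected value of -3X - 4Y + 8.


E[-3X - 4Y + 8] = -3*E[X] - 4*E[Y] + 8
= (-3)*(10) + (-4)*(-4) + (8)
= -30 + 16 + 8 = -6

-6


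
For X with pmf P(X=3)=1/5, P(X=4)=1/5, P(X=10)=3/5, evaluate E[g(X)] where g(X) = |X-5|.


E[|X-5|] = sum(g(x)*P(x))
= 2*1/5 + 1*1/5 + 5*3/5
= 18/5

18/5


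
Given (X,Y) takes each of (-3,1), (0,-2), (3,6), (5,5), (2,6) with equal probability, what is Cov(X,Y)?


E[X]=7/5, E[Y]=16/5, E[XY]=52/5
Cov(X,Y) = E[XY] - E[X]E[Y] = 52/5 - 7/5*16/5 = 148/25

148/25


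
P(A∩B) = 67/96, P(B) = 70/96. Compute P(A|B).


P(A|B) = P(A∩B)/P(B) = (67/96)/(70/96) = 67/70

67/70


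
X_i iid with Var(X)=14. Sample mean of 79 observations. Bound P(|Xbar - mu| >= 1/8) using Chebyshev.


Var(Xbar) = Var(X)/n = 14/79
Chebyshev: P(|Xbar-mu| >= 1/8) <= Var(Xbar)/(1/8)^2 = (14/79)/(1/64) = 896/79
Bound exceeds 1, so trivial bound: 1

1


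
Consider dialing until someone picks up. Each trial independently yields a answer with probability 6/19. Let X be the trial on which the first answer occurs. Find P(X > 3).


P(X > 3) = P(first 3 trials all fail) = (1-p)^3 = (13/19)^3 = 2197/6859

2197/6859


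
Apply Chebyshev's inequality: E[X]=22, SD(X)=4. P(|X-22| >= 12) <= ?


k = 12/4 = 3
Chebyshev: P(|X-mu| >= k*sigma) <= 1/k^2 = 1/3^2 = 1/9

1/9


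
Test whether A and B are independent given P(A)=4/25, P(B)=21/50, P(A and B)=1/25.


P(A)*P(B) = 4/25*21/50 = 42/625
P(A∩B) = 1/25 != 42/625, so not independent

No, A and B are not independent


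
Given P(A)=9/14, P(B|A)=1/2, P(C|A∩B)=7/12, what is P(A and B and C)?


P(A∩B∩C) = P(A) * P(B|A) * P(C|A∩B)
= 9/14 * 1/2 * 7/12
= 9/28 * 7/12 = 3/16

3/16


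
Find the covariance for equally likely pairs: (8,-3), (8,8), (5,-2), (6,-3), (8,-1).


E[X]=7, E[Y]=-1/5, E[XY]=4/5
Cov(X,Y) = E[XY] - E[X]E[Y] = 4/5 - 7*-1/5 = 11/5

11/5


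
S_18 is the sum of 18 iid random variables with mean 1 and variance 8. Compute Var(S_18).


By independence, Var(S_n) = n*Var(X_1) = 18*8 = 144

144


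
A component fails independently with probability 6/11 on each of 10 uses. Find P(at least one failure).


P(at least one) = 1 - P(none)
P(none) = (1 - 6/11)^10 = (5/11)^10 = 9765625/25937424601
P(at least one) = 1 - 9765625/25937424601 = 25927658976/25937424601

25927658976/25937424601


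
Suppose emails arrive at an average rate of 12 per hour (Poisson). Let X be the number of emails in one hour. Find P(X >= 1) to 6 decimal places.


P(X>=1) = 1 - P(X<=0) = 1 - (e^(-12)*12^0/0!)
≈ 1 - 0.0000061442 = 0.9999938558
≈ 0.999994

0.999994


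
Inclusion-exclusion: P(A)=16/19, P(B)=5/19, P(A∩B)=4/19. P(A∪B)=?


P(A∪B) = P(A) + P(B) - P(A∩B)
= 16/19 + 5/19 - 4/19 = 17/19

17/19


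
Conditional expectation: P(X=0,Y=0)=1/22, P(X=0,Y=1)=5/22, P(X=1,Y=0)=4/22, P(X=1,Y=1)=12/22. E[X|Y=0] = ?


P(Y=0) = 5/22
E[X|Y=0] = (0*1 + 1*4)/5 = 4/5

4/5


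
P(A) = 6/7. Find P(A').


P(A') = 1 - P(A) = 1 - 6/7 = 1/7

1/7


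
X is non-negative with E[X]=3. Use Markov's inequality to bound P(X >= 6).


Markov: P(X >= a) <= E[X]/a
P(X >= 6) <= 3/6 = 1/2

1/2


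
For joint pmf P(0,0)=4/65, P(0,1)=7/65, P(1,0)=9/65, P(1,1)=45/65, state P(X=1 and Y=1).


Read from table: P(X=1, Y=1) = 45/65 = 9/13

9/13


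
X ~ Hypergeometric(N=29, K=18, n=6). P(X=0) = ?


P(X=0) = C(18,0)*C(11,6) / C(29,6)
= 1*462 / 475020
= 462/475020 = 11/11310

11/11310


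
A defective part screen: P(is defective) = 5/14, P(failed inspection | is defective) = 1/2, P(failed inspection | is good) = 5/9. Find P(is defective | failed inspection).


P(A) = P(A|B)P(B) + P(A|B')P(B') = 1/2*5/14 + 5/9*9/14 = 15/28
P(B|A) = P(A|B)P(B)/P(A) = (5/28)/(15/28) = 1/3

1/3


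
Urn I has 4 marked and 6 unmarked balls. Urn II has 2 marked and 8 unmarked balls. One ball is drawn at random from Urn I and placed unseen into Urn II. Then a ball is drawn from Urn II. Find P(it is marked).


P(transfer marked) = 4/10 = 2/5; P(transfer unmarked) = 3/5
If marked transferred: Urn II has 3 marked of 11, so P(marked|marked moved) = 3/11
If unmarked transferred: Urn II has 2 marked of 11, so P(marked|unmarked moved) = 2/11
By total probability: P(marked) = 2/5*3/11 + 3/5*2/11 = 12/55

12/55


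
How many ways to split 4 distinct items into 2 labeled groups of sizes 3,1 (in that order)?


4! = 24
Denominator: 3!=6 * 1!=1
Coefficient = 24 / 6 = 4

4


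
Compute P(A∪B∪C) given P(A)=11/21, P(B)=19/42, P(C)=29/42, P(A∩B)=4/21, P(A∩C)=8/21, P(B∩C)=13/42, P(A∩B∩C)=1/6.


P(A∪B∪C) = P(A)+P(B)+P(C) - P(AB)-P(AC)-P(BC) + P(ABC)
= 11/21+19/42+29/42 - 4/21-8/21-13/42 + 1/6
= 20/21

20/21


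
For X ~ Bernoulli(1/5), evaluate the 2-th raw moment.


For Bernoulli: X in {0,1}
E[X^2] = 0^2*(1-1/5) + 1^2*1/5 = 1/5

1/5


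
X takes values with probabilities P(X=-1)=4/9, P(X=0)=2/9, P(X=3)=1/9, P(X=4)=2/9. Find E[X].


E[X] = sum(x * P(x))
= -1*4/9 + 0*2/9 + 3*1/9 + 4*2/9
= 7/9

7/9


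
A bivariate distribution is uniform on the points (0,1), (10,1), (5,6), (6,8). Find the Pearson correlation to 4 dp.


Cov(X,Y) = 1.0000, Var(X) = 12.6875, Var(Y) = 9.5000
rho = Cov/(sqrt(VarX)*sqrt(VarY)) = 0.0911

0.0911


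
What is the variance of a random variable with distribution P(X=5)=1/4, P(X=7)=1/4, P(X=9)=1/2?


E[X] = 15/2, E[X^2] = 59
Var(X) = E[X^2] - (E[X])^2 = 59 - (15/2)^2 = 11/4

11/4


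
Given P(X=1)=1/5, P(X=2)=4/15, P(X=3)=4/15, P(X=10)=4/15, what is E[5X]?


E[5X] = sum(g(x)*P(x))
= 5*1/5 + 10*4/15 + 15*4/15 + 50*4/15
= 21

21


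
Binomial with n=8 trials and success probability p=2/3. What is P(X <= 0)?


P(X<=0) = P(X=0)
= 1/6561
= 1/6561

1/6561


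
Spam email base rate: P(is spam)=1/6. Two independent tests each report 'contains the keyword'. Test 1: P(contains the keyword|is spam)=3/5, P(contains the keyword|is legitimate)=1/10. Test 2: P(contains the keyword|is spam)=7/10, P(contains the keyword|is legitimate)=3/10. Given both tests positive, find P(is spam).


After test 1: P(+) = 3/5*1/6 + 1/10*5/6 = 11/60
P(B|+) = (1/10)/(11/60) = 6/11
After test 2 (use post1 as new prior): P(+) = 7/10*6/11 + 3/10*5/11 = 57/110
P(B|+,+) = (21/55)/(57/110) = 14/19

14/19
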